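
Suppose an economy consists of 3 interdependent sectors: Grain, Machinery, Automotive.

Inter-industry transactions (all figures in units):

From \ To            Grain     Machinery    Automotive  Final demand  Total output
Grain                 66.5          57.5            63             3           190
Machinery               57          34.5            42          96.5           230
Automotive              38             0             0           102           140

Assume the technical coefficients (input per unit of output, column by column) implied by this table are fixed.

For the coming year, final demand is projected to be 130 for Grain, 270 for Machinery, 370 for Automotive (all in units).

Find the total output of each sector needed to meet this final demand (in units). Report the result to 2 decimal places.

x_1 = 899.68, x_2 = 829.27, x_3 = 549.94

Technical coefficients a_ij = z_ij / X_j:
  a_11 = 66.5/190 = 0.35, a_21 = 57/190 = 0.30, a_31 = 38/190 = 0.20
  a_12 = 57.5/230 = 0.25, a_22 = 34.5/230 = 0.15, a_32 = 0/230 = 0.00
  a_13 = 63/140 = 0.45, a_23 = 42/140 = 0.30, a_33 = 0/140 = 0.00
I − A =
  [   0.65    -0.25    -0.45]
  [  -0.30     0.85    -0.30]
  [  -0.20     0.00     1.00]
Cofactors of I−A, C_ij = (−1)^(i+j)·(minor ij) (rows/columns in the sector order above):
  C_11 = (0.85)(1.00) − (-0.30)(0.00) = 0.8500
  C_12 = −[(-0.30)(1.00) − (-0.30)(-0.20)] = 0.3600
  C_13 = (-0.30)(0.00) − (0.85)(-0.20) = 0.1700
  C_21 = −[(-0.25)(1.00) − (-0.45)(0.00)] = 0.2500
  C_22 = (0.65)(1.00) − (-0.45)(-0.20) = 0.5600
  C_23 = −[(0.65)(0.00) − (-0.25)(-0.20)] = 0.0500
  C_31 = (-0.25)(-0.30) − (-0.45)(0.85) = 0.4575
  C_32 = −[(0.65)(-0.30) − (-0.45)(-0.30)] = 0.3300
  C_33 = (0.65)(0.85) − (-0.25)(-0.30) = 0.4775
det(I−A) = Σ_j (I−A)_1j·C_1j = (0.65)(0.8500) + (-0.25)(0.3600) + (-0.45)(0.1700) = 0.3860
adj(I−A) = Cᵀ =
  [ 0.8500   0.2500   0.4575]
  [ 0.3600   0.5600   0.3300]
  [ 0.1700   0.0500   0.4775]
(I − A)⁻¹ = adj(I−A) / det(I−A) ≈
  [   2.2021     0.6477     1.1852]
  [   0.9326     1.4508     0.8549]
  [   0.4404     0.1295     1.2370]
x = (I − A)⁻¹ d = adj(I−A)·d / det(I−A), with det(I−A) = 0.3860:
  x_1 = (0.8500·130 + 0.2500·270 + 0.4575·370) / 0.3860 = 347.275 / 0.3860 ≈ 899.68
  x_2 = (0.3600·130 + 0.5600·270 + 0.3300·370) / 0.3860 = 320.10 / 0.3860 ≈ 829.27
  x_3 = (0.1700·130 + 0.0500·270 + 0.4775·370) / 0.3860 = 212.275 / 0.3860 ≈ 549.94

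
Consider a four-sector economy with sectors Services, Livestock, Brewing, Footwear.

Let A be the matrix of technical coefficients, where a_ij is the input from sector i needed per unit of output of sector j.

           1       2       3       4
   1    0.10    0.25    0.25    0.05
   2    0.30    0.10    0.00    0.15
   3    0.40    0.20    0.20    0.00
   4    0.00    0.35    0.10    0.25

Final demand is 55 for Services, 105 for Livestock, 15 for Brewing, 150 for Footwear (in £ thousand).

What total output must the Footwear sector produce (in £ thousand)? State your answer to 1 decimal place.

I − A =
  [   0.90    -0.25    -0.25    -0.05]
  [  -0.30     0.90     0.00    -0.15]
  [  -0.40    -0.20     0.80     0.00]
  [   0.00    -0.35    -0.10     0.75]
Compute the cofactors C_ij = (−1)^(i+j)·(3×3 minor ij) of I−A; the adjugate is their transpose:
adj(I−A) = Cᵀ =
  [ 0.495000   0.202500   0.163875   0.073500]
  [ 0.186000   0.463000   0.071250   0.105000]
  [ 0.294000   0.217000   0.498750   0.063000]
  [ 0.126000   0.245000   0.099750   0.483000]
det(I−A) = Σ_j (I−A)_1j·C_1j = (0.90)(0.495000) + (-0.25)(0.186000) + (-0.25)(0.294000) + (-0.05)(0.126000) = 0.3192
(I − A)⁻¹ = adj(I−A) / det(I−A) ≈
  [   1.5508     0.6344     0.5134     0.2303]
  [   0.5827     1.4505     0.2232     0.3289]
  [   0.9211     0.6798     1.5625     0.1974]
  [   0.3947     0.7675     0.3125     1.5132]
x = (I − A)⁻¹ d = adj(I−A)·d / det(I−A), with det(I−A) = 0.3192:
  x_1 = (0.495000·55 + 0.202500·105 + 0.163875·15 + 0.073500·150) / 0.3192 = 61.970625 / 0.3192 ≈ 194.1
  x_2 = (0.186000·55 + 0.463000·105 + 0.071250·15 + 0.105000·150) / 0.3192 = 75.66375 / 0.3192 ≈ 237.0
  x_3 = (0.294000·55 + 0.217000·105 + 0.498750·15 + 0.063000·150) / 0.3192 = 55.88625 / 0.3192 ≈ 175.1
  x_4 = (0.126000·55 + 0.245000·105 + 0.099750·15 + 0.483000·150) / 0.3192 = 106.60125 / 0.3192 ≈ 334.0

x_4 = 334.0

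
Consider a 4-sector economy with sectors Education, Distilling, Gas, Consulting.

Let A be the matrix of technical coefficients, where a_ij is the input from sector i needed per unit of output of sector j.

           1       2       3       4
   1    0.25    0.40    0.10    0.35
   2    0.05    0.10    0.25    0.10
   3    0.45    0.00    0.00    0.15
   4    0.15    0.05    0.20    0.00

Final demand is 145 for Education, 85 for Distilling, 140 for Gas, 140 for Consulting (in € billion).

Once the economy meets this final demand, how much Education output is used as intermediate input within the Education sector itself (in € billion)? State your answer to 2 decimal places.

I − A =
  [   0.75    -0.40    -0.10    -0.35]
  [  -0.05     0.90    -0.25    -0.10]
  [  -0.45     0.00     1.00    -0.15]
  [  -0.15    -0.05    -0.20     1.00]
Compute the cofactors C_ij = (−1)^(i+j)·(3×3 minor ij) of I−A; the adjugate is their transpose:
adj(I−A) = Cᵀ =
  [ 0.866125   0.406250   0.264875   0.383500]
  [ 0.190625   0.596250   0.199375   0.156250]
  [ 0.423375   0.202500   0.597125   0.258000]
  [ 0.224125   0.131250   0.169125   0.569500]
det(I−A) = Σ_j (I−A)_1j·C_1j = (0.75)(0.866125) + (-0.40)(0.190625) + (-0.10)(0.423375) + (-0.35)(0.224125) = 0.4525625
(I − A)⁻¹ = adj(I−A) / det(I−A) ≈
  [   1.9138     0.8977     0.5853     0.8474]
  [   0.4212     1.3175     0.4405     0.3453]
  [   0.9355     0.4475     1.3194     0.5701]
  [   0.4952     0.2900     0.3737     1.2584]
First solve x = (I − A)⁻¹ d = adj(I−A)·d / det(I−A); in particular x_1 = (0.866125·145 + 0.406250·85 + 0.264875·140 + 0.383500·140) / 0.4525625 = 250.891875 / 0.4525625 ≈ 554.3806.
Intermediate flow from 1 to 1: z_11 = a_11 · x_1 = 0.25 × 250.891875 / 0.4525625 = 62.72296875 / 0.4525625 ≈ 138.60.

z_11 = 138.60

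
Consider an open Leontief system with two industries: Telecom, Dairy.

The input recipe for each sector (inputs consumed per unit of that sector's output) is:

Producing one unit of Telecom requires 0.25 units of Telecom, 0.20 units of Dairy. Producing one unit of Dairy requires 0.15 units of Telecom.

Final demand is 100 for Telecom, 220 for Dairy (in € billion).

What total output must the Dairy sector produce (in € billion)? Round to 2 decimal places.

I − A =
  [   0.75    -0.15]
  [  -0.20     1.00]
det(I−A) = (0.75)(1.00) − (-0.15)(-0.20) = 0.7200
adj(I−A) = [[1.00, 0.15], [0.20, 0.75]]
(I − A)⁻¹ = adj(I−A) / det(I−A) ≈
  [   1.3889     0.2083]
  [   0.2778     1.0417]
x = (I − A)⁻¹ d = adj(I−A)·d / det(I−A), with det(I−A) = 0.7200:
  x_T = (1.00·100 + 0.15·220) / 0.7200 = 133.00 / 0.7200 ≈ 184.72
  x_D = (0.20·100 + 0.75·220) / 0.7200 = 185.00 / 0.7200 ≈ 256.94

x_D = 256.94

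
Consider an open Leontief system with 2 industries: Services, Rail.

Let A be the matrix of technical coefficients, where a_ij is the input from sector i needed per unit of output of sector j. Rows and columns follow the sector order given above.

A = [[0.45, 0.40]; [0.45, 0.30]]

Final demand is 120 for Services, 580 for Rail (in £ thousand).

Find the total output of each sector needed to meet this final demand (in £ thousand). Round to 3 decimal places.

x_1 = 1541.463, x_2 = 1819.512

I − A =
  [   0.55    -0.40]
  [  -0.45     0.70]
det(I−A) = (0.55)(0.70) − (-0.40)(-0.45) = 0.2050
adj(I−A) = [[0.70, 0.40], [0.45, 0.55]]
(I − A)⁻¹ = adj(I−A) / det(I−A) ≈
  [   3.4146     1.9512]
  [   2.1951     2.6829]
x = (I − A)⁻¹ d = adj(I−A)·d / det(I−A), with det(I−A) = 0.2050:
  x_1 = (0.70·120 + 0.40·580) / 0.2050 = 316.00 / 0.2050 ≈ 1541.463
  x_2 = (0.45·120 + 0.55·580) / 0.2050 = 373.00 / 0.2050 ≈ 1819.512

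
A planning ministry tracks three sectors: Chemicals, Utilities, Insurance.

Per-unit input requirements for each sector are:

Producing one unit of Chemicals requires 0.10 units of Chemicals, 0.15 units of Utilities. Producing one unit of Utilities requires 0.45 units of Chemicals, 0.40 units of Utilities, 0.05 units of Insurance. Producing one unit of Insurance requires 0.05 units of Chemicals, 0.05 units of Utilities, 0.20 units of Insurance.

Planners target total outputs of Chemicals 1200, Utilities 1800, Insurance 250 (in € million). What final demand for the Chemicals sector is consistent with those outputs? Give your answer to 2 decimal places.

d_C = 257.50

I − A =
  [   0.90    -0.45    -0.05]
  [  -0.15     0.60    -0.05]
  [   0.00    -0.05     0.80]
d = (I − A) x:
  d_C = (+0.90)·1200 + (-0.45)·1800 + (-0.05)·250 = 257.50
  d_U = (-0.15)·1200 + (+0.60)·1800 + (-0.05)·250 = 887.50
  d_I = (+0.00)·1200 + (-0.05)·1800 + (+0.80)·250 = 110.00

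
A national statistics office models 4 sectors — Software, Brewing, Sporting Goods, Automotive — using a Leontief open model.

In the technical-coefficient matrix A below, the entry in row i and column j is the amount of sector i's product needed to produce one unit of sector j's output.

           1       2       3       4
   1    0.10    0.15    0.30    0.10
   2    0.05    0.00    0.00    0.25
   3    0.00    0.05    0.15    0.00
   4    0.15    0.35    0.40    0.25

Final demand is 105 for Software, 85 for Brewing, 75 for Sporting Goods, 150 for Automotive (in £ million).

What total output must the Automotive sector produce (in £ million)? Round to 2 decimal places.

I − A =
  [   0.90    -0.15    -0.30    -0.10]
  [  -0.05     1.00     0.00    -0.25]
  [   0.00    -0.05     0.85     0.00]
  [  -0.15    -0.35    -0.40     0.75]
Compute the cofactors C_ij = (−1)^(i+j)·(3×3 minor ij) of I−A; the adjugate is their transpose:
adj(I−A) = Cᵀ =
  [ 0.558125   0.138625   0.253750   0.120625]
  [ 0.063750   0.561000   0.114500   0.195500]
  [ 0.003750   0.033000   0.568250   0.011500]
  [ 0.143375   0.307125   0.407250   0.757875]
det(I−A) = Σ_j (I−A)_1j·C_1j = (0.90)(0.558125) + (-0.15)(0.063750) + (-0.30)(0.003750) + (-0.10)(0.143375) = 0.4772875
(I − A)⁻¹ = adj(I−A) / det(I−A) ≈
  [   1.1694     0.2904     0.5317     0.2527]
  [   0.1336     1.1754     0.2399     0.4096]
  [   0.0079     0.0691     1.1906     0.0241]
  [   0.3004     0.6435     0.8533     1.5879]
x = (I − A)⁻¹ d = adj(I−A)·d / det(I−A), with det(I−A) = 0.4772875:
  x_1 = (0.558125·105 + 0.138625·85 + 0.253750·75 + 0.120625·150) / 0.4772875 = 107.51125 / 0.4772875 ≈ 225.25
  x_2 = (0.063750·105 + 0.561000·85 + 0.114500·75 + 0.195500·150) / 0.4772875 = 92.29125 / 0.4772875 ≈ 193.37
  x_3 = (0.003750·105 + 0.033000·85 + 0.568250·75 + 0.011500·150) / 0.4772875 = 47.5425 / 0.4772875 ≈ 99.61
  x_4 = (0.143375·105 + 0.307125·85 + 0.407250·75 + 0.757875·150) / 0.4772875 = 185.385 / 0.4772875 ≈ 388.41

x_4 = 388.41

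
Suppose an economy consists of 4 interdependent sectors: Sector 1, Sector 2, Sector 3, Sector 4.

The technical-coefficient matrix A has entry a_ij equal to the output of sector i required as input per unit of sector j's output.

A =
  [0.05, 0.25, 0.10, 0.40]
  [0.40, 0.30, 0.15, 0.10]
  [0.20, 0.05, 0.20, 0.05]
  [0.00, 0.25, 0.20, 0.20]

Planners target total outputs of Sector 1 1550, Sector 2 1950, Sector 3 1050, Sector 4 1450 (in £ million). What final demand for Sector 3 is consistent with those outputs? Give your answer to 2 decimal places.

d_3 = 360.00

I − A =
  [   0.95    -0.25    -0.10    -0.40]
  [  -0.40     0.70    -0.15    -0.10]
  [  -0.20    -0.05     0.80    -0.05]
  [   0.00    -0.25    -0.20     0.80]
d = (I − A) x:
  d_1 = (+0.95)·1550 + (-0.25)·1950 + (-0.10)·1050 + (-0.40)·1450 = 300.00
  d_2 = (-0.40)·1550 + (+0.70)·1950 + (-0.15)·1050 + (-0.10)·1450 = 442.50
  d_3 = (-0.20)·1550 + (-0.05)·1950 + (+0.80)·1050 + (-0.05)·1450 = 360.00
  d_4 = (+0.00)·1550 + (-0.25)·1950 + (-0.20)·1050 + (+0.80)·1450 = 462.50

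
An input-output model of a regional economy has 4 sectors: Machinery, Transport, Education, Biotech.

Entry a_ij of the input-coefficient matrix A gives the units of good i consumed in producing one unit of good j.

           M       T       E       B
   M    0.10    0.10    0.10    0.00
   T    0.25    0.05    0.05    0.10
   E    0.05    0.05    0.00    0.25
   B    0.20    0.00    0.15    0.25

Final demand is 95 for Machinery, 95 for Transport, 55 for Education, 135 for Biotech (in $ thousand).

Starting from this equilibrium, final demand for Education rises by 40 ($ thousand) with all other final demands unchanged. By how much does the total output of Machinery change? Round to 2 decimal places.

I − A =
  [   0.90    -0.10    -0.10     0.00]
  [  -0.25     0.95    -0.05    -0.10]
  [  -0.05    -0.05     1.00    -0.25]
  [  -0.20     0.00    -0.15     0.75]
Compute the cofactors C_ij = (−1)^(i+j)·(3×3 minor ij) of I−A; the adjugate is their transpose:
adj(I−A) = Cᵀ =
  [ 0.67425   0.07500   0.07650   0.03550]
  [ 0.20325   0.63250   0.06800   0.10700]
  [ 0.09350   0.04250   0.62050   0.21250]
  [ 0.19850   0.02850   0.14450   0.82150]
det(I−A) = Σ_j (I−A)_1j·C_1j = (0.90)(0.67425) + (-0.10)(0.20325) + (-0.10)(0.09350) + (0.00)(0.19850) = 0.57715
(I − A)⁻¹ = adj(I−A) / det(I−A) ≈
  [   1.1682     0.1299     0.1325     0.0615]
  [   0.3522     1.0959     0.1178     0.1854]
  [   0.1620     0.0736     1.0751     0.3682]
  [   0.3439     0.0494     0.2504     1.4234]
Δx = (I − A)⁻¹ Δd with Δd having +40 in the Education component and 0 elsewhere.
So Δx_M = L_ME · (+40), where L_ME = adj(I−A)_ME / det(I−A) = 0.07650 / 0.57715.
Δx_M = 0.07650 × (+40) / 0.57715 = 3.06 / 0.57715 ≈ 5.30.

Δx_M = 5.30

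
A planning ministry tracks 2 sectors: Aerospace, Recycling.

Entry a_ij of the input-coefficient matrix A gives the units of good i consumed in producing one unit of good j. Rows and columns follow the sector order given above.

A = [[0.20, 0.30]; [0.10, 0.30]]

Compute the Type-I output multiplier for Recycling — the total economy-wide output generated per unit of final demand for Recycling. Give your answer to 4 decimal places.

I − A =
  [   0.80    -0.30]
  [  -0.10     0.70]
det(I−A) = (0.80)(0.70) − (-0.30)(-0.10) = 0.5300
adj(I−A) = [[0.70, 0.30], [0.10, 0.80]]
(I − A)⁻¹ = adj(I−A) / det(I−A) ≈
  [   1.32075     0.56604]
  [   0.18868     1.50943]
The output multiplier for sector j is the column-j sum of the Leontief inverse (I − A)⁻¹ = adj(I−A) / det(I−A).
Column R of adj(I−A): (0.30, 0.80); det(I−A) = 0.5300.
m_R = (0.30 + 0.80) / 0.5300 = 1.10 / 0.5300 ≈ 2.0755.

m_R = 2.0755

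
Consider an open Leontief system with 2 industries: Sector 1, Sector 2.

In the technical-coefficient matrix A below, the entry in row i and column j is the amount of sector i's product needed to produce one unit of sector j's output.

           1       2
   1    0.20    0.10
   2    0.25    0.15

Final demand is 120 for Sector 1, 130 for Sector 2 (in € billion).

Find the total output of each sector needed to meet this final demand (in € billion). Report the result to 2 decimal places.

I − A =
  [   0.80    -0.10]
  [  -0.25     0.85]
det(I−A) = (0.80)(0.85) − (-0.10)(-0.25) = 0.6550
adj(I−A) = [[0.85, 0.10], [0.25, 0.80]]
(I − A)⁻¹ = adj(I−A) / det(I−A) ≈
  [   1.2977     0.1527]
  [   0.3817     1.2214]
x = (I − A)⁻¹ d = adj(I−A)·d / det(I−A), with det(I−A) = 0.6550:
  x_1 = (0.85·120 + 0.10·130) / 0.6550 = 115.00 / 0.6550 ≈ 175.57
  x_2 = (0.25·120 + 0.80·130) / 0.6550 = 134.00 / 0.6550 ≈ 204.58

x_1 = 175.57, x_2 = 204.58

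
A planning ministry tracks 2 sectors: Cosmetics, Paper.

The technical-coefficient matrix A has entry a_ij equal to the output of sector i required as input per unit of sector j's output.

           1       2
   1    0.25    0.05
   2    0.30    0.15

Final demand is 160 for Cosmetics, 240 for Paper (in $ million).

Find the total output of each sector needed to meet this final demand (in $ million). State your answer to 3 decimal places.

I − A =
  [   0.75    -0.05]
  [  -0.30     0.85]
det(I−A) = (0.75)(0.85) − (-0.05)(-0.30) = 0.6225
adj(I−A) = [[0.85, 0.05], [0.30, 0.75]]
(I − A)⁻¹ = adj(I−A) / det(I−A) ≈
  [   1.3655     0.0803]
  [   0.4819     1.2048]
x = (I − A)⁻¹ d = adj(I−A)·d / det(I−A), with det(I−A) = 0.6225:
  x_1 = (0.85·160 + 0.05·240) / 0.6225 = 148.00 / 0.6225 ≈ 237.751
  x_2 = (0.30·160 + 0.75·240) / 0.6225 = 228.00 / 0.6225 ≈ 366.265

x_1 = 237.751, x_2 = 366.265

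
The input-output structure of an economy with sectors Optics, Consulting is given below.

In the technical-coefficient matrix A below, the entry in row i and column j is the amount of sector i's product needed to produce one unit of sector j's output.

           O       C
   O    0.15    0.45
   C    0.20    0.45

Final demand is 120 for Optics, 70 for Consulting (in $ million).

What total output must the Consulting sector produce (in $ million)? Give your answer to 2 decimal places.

x_C = 221.19

I − A =
  [   0.85    -0.45]
  [  -0.20     0.55]
det(I−A) = (0.85)(0.55) − (-0.45)(-0.20) = 0.3775
adj(I−A) = [[0.55, 0.45], [0.20, 0.85]]
(I − A)⁻¹ = adj(I−A) / det(I−A) ≈
  [   1.4570     1.1921]
  [   0.5298     2.2517]
x = (I − A)⁻¹ d = adj(I−A)·d / det(I−A), with det(I−A) = 0.3775:
  x_O = (0.55·120 + 0.45·70) / 0.3775 = 97.50 / 0.3775 ≈ 258.28
  x_C = (0.20·120 + 0.85·70) / 0.3775 = 83.50 / 0.3775 ≈ 221.19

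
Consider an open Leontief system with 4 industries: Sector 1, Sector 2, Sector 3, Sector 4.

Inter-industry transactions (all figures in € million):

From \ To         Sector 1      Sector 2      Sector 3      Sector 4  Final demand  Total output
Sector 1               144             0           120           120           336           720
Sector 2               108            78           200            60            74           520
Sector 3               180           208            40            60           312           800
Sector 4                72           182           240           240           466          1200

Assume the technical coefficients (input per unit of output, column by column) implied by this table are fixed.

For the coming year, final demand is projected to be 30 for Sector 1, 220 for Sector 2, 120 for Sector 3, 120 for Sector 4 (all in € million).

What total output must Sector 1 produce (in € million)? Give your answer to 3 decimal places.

x_1 = 171.221

Technical coefficients a_ij = z_ij / X_j:
  a_11 = 144/720 = 0.20, a_21 = 108/720 = 0.15, a_31 = 180/720 = 0.25, a_41 = 72/720 = 0.10
  a_12 = 0/520 = 0.00, a_22 = 78/520 = 0.15, a_32 = 208/520 = 0.40, a_42 = 182/520 = 0.35
  a_13 = 120/800 = 0.15, a_23 = 200/800 = 0.25, a_33 = 40/800 = 0.05, a_43 = 240/800 = 0.30
  a_14 = 120/1200 = 0.10, a_24 = 60/1200 = 0.05, a_34 = 60/1200 = 0.05, a_44 = 240/1200 = 0.20
I − A =
  [   0.80     0.00    -0.15    -0.10]
  [  -0.15     0.85    -0.25    -0.05]
  [  -0.25    -0.40     0.95    -0.05]
  [  -0.10    -0.35    -0.30     0.80]
Compute the cofactors C_ij = (−1)^(i+j)·(3×3 minor ij) of I−A; the adjugate is their transpose:
adj(I−A) = Cᵀ =
  [ 0.526250   0.095875   0.133625   0.080125]
  [ 0.171500   0.548250   0.192750   0.067750]
  [ 0.222500   0.274750   0.516250   0.077250]
  [ 0.224250   0.354875   0.294625   0.525125]
det(I−A) = Σ_j (I−A)_1j·C_1j = (0.80)(0.526250) + (0.00)(0.171500) + (-0.15)(0.222500) + (-0.10)(0.224250) = 0.3652
(I − A)⁻¹ = adj(I−A) / det(I−A) ≈
  [   1.4410     0.2625     0.3659     0.2194]
  [   0.4696     1.5012     0.5278     0.1855]
  [   0.6093     0.7523     1.4136     0.2115]
  [   0.6140     0.9717     0.8067     1.4379]
x = (I − A)⁻¹ d = adj(I−A)·d / det(I−A), with det(I−A) = 0.3652:
  x_1 = (0.526250·30 + 0.095875·220 + 0.133625·120 + 0.080125·120) / 0.3652 = 62.53 / 0.3652 ≈ 171.221
  x_2 = (0.171500·30 + 0.548250·220 + 0.192750·120 + 0.067750·120) / 0.3652 = 157.02 / 0.3652 ≈ 429.956
  x_3 = (0.222500·30 + 0.274750·220 + 0.516250·120 + 0.077250·120) / 0.3652 = 138.34 / 0.3652 ≈ 378.806
  x_4 = (0.224250·30 + 0.354875·220 + 0.294625·120 + 0.525125·120) / 0.3652 = 183.17 / 0.3652 ≈ 501.561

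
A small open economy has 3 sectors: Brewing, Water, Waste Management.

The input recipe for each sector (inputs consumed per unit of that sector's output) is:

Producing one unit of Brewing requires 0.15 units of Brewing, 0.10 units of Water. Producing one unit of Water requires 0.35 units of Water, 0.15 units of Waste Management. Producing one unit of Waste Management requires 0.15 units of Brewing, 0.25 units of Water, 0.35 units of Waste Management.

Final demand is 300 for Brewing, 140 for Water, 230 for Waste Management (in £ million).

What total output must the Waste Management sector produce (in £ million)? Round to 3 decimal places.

I − A =
  [   0.85     0.00    -0.15]
  [  -0.10     0.65    -0.25]
  [   0.00    -0.15     0.65]
Cofactors of I−A, C_ij = (−1)^(i+j)·(minor ij) (rows/columns in the sector order above):
  C_11 = (0.65)(0.65) − (-0.25)(-0.15) = 0.3850
  C_12 = −[(-0.10)(0.65) − (-0.25)(0.00)] = 0.0650
  C_13 = (-0.10)(-0.15) − (0.65)(0.00) = 0.0150
  C_21 = −[(0.00)(0.65) − (-0.15)(-0.15)] = 0.0225
  C_22 = (0.85)(0.65) − (-0.15)(0.00) = 0.5525
  C_23 = −[(0.85)(-0.15) − (0.00)(0.00)] = 0.1275
  C_31 = (0.00)(-0.25) − (-0.15)(0.65) = 0.0975
  C_32 = −[(0.85)(-0.25) − (-0.15)(-0.10)] = 0.2275
  C_33 = (0.85)(0.65) − (0.00)(-0.10) = 0.5525
det(I−A) = Σ_j (I−A)_1j·C_1j = (0.85)(0.3850) + (0.00)(0.0650) + (-0.15)(0.0150) = 0.3250
adj(I−A) = Cᵀ =
  [ 0.3850   0.0225   0.0975]
  [ 0.0650   0.5525   0.2275]
  [ 0.0150   0.1275   0.5525]
(I − A)⁻¹ = adj(I−A) / det(I−A) ≈
  [   1.1846     0.0692     0.3000]
  [   0.2000     1.7000     0.7000]
  [   0.0462     0.3923     1.7000]
x = (I − A)⁻¹ d = adj(I−A)·d / det(I−A), with det(I−A) = 0.3250:
  x_1 = (0.3850·300 + 0.0225·140 + 0.0975·230) / 0.3250 = 141.075 / 0.3250 ≈ 434.077
  x_2 = (0.0650·300 + 0.5525·140 + 0.2275·230) / 0.3250 = 149.175 / 0.3250 = 459.000
  x_3 = (0.0150·300 + 0.1275·140 + 0.5525·230) / 0.3250 = 149.425 / 0.3250 ≈ 459.769

x_3 = 459.769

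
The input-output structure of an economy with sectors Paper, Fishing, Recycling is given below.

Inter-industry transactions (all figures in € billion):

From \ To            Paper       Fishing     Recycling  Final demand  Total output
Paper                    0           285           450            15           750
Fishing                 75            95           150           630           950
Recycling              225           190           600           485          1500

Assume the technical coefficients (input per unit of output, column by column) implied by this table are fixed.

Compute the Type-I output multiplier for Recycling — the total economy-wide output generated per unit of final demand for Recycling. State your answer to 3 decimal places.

Technical coefficients a_ij = z_ij / X_j:
  a_PP = 0/750 = 0.00, a_FP = 75/750 = 0.10, a_RP = 225/750 = 0.30
  a_PF = 285/950 = 0.30, a_FF = 95/950 = 0.10, a_RF = 190/950 = 0.20
  a_PR = 450/1500 = 0.30, a_FR = 150/1500 = 0.10, a_RR = 600/1500 = 0.40
I − A =
  [   1.00    -0.30    -0.30]
  [  -0.10     0.90    -0.10]
  [  -0.30    -0.20     0.60]
Cofactors of I−A, C_ij = (−1)^(i+j)·(minor ij) (rows/columns in the sector order above):
  C_11 = (0.90)(0.60) − (-0.10)(-0.20) = 0.5200
  C_12 = −[(-0.10)(0.60) − (-0.10)(-0.30)] = 0.0900
  C_13 = (-0.10)(-0.20) − (0.90)(-0.30) = 0.2900
  C_21 = −[(-0.30)(0.60) − (-0.30)(-0.20)] = 0.2400
  C_22 = (1.00)(0.60) − (-0.30)(-0.30) = 0.5100
  C_23 = −[(1.00)(-0.20) − (-0.30)(-0.30)] = 0.2900
  C_31 = (-0.30)(-0.10) − (-0.30)(0.90) = 0.3000
  C_32 = −[(1.00)(-0.10) − (-0.30)(-0.10)] = 0.1300
  C_33 = (1.00)(0.90) − (-0.30)(-0.10) = 0.8700
det(I−A) = Σ_j (I−A)_1j·C_1j = (1.00)(0.5200) + (-0.30)(0.0900) + (-0.30)(0.2900) = 0.4060
adj(I−A) = Cᵀ =
  [ 0.5200   0.2400   0.3000]
  [ 0.0900   0.5100   0.1300]
  [ 0.2900   0.2900   0.8700]
(I − A)⁻¹ = adj(I−A) / det(I−A) ≈
  [   1.2808     0.5911     0.7389]
  [   0.2217     1.2562     0.3202]
  [   0.7143     0.7143     2.1429]
The output multiplier for sector j is the column-j sum of the Leontief inverse (I − A)⁻¹ = adj(I−A) / det(I−A).
Column R of adj(I−A): (0.3000, 0.1300, 0.8700); det(I−A) = 0.4060.
m_R = (0.3000 + 0.1300 + 0.8700) / 0.4060 = 1.30 / 0.4060 ≈ 3.202.

m_R = 3.202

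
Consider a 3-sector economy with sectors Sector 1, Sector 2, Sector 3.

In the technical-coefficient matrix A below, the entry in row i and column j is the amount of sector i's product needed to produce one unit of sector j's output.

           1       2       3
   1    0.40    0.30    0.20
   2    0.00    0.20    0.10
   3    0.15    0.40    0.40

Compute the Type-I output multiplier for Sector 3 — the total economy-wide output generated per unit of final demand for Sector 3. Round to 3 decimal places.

m_3 = 3.100

I − A =
  [   0.60    -0.30    -0.20]
  [   0.00     0.80    -0.10]
  [  -0.15    -0.40     0.60]
Cofactors of I−A, C_ij = (−1)^(i+j)·(minor ij) (rows/columns in the sector order above):
  C_11 = (0.80)(0.60) − (-0.10)(-0.40) = 0.4400
  C_12 = −[(0.00)(0.60) − (-0.10)(-0.15)] = 0.0150
  C_13 = (0.00)(-0.40) − (0.80)(-0.15) = 0.1200
  C_21 = −[(-0.30)(0.60) − (-0.20)(-0.40)] = 0.2600
  C_22 = (0.60)(0.60) − (-0.20)(-0.15) = 0.3300
  C_23 = −[(0.60)(-0.40) − (-0.30)(-0.15)] = 0.2850
  C_31 = (-0.30)(-0.10) − (-0.20)(0.80) = 0.1900
  C_32 = −[(0.60)(-0.10) − (-0.20)(0.00)] = 0.0600
  C_33 = (0.60)(0.80) − (-0.30)(0.00) = 0.4800
det(I−A) = Σ_j (I−A)_1j·C_1j = (0.60)(0.4400) + (-0.30)(0.0150) + (-0.20)(0.1200) = 0.2355
adj(I−A) = Cᵀ =
  [ 0.4400   0.2600   0.1900]
  [ 0.0150   0.3300   0.0600]
  [ 0.1200   0.2850   0.4800]
(I − A)⁻¹ = adj(I−A) / det(I−A) ≈
  [   1.8684     1.1040     0.8068]
  [   0.0637     1.4013     0.2548]
  [   0.5096     1.2102     2.0382]
The output multiplier for sector j is the column-j sum of the Leontief inverse (I − A)⁻¹ = adj(I−A) / det(I−A).
Column 3 of adj(I−A): (0.1900, 0.0600, 0.4800); det(I−A) = 0.2355.
m_3 = (0.1900 + 0.0600 + 0.4800) / 0.2355 = 0.73 / 0.2355 ≈ 3.100.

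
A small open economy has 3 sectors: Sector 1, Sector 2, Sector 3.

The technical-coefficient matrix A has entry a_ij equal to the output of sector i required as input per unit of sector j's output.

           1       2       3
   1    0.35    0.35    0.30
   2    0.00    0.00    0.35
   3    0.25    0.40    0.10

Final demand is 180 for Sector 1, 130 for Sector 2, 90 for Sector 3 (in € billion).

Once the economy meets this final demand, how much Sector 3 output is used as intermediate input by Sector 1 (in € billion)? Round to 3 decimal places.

z_31 = 148.938

I − A =
  [   0.65    -0.35    -0.30]
  [   0.00     1.00    -0.35]
  [  -0.25    -0.40     0.90]
Cofactors of I−A, C_ij = (−1)^(i+j)·(minor ij) (rows/columns in the sector order above):
  C_11 = (1.00)(0.90) − (-0.35)(-0.40) = 0.7600
  C_12 = −[(0.00)(0.90) − (-0.35)(-0.25)] = 0.0875
  C_13 = (0.00)(-0.40) − (1.00)(-0.25) = 0.2500
  C_21 = −[(-0.35)(0.90) − (-0.30)(-0.40)] = 0.4350
  C_22 = (0.65)(0.90) − (-0.30)(-0.25) = 0.5100
  C_23 = −[(0.65)(-0.40) − (-0.35)(-0.25)] = 0.3475
  C_31 = (-0.35)(-0.35) − (-0.30)(1.00) = 0.4225
  C_32 = −[(0.65)(-0.35) − (-0.30)(0.00)] = 0.2275
  C_33 = (0.65)(1.00) − (-0.35)(0.00) = 0.6500
det(I−A) = Σ_j (I−A)_1j·C_1j = (0.65)(0.7600) + (-0.35)(0.0875) + (-0.30)(0.2500) = 0.388375
adj(I−A) = Cᵀ =
  [ 0.7600   0.4350   0.4225]
  [ 0.0875   0.5100   0.2275]
  [ 0.2500   0.3475   0.6500]
(I − A)⁻¹ = adj(I−A) / det(I−A) ≈
  [   1.9569     1.1201     1.0879]
  [   0.2253     1.3132     0.5858]
  [   0.6437     0.8948     1.6736]
First solve x = (I − A)⁻¹ d = adj(I−A)·d / det(I−A); in particular x_1 = (0.7600·180 + 0.4350·130 + 0.4225·90) / 0.388375 = 231.375 / 0.388375 ≈ 595.75153.
Intermediate flow from 3 to 1: z_31 = a_31 · x_1 = 0.25 × 231.375 / 0.388375 = 57.84375 / 0.388375 ≈ 148.938.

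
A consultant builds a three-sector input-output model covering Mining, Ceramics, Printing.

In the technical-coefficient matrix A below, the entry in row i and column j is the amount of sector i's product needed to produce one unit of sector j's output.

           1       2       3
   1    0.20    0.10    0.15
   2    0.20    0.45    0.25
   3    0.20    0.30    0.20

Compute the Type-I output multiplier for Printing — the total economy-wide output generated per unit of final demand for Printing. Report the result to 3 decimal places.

I − A =
  [   0.80    -0.10    -0.15]
  [  -0.20     0.55    -0.25]
  [  -0.20    -0.30     0.80]
Cofactors of I−A, C_ij = (−1)^(i+j)·(minor ij) (rows/columns in the sector order above):
  C_11 = (0.55)(0.80) − (-0.25)(-0.30) = 0.3650
  C_12 = −[(-0.20)(0.80) − (-0.25)(-0.20)] = 0.2100
  C_13 = (-0.20)(-0.30) − (0.55)(-0.20) = 0.1700
  C_21 = −[(-0.10)(0.80) − (-0.15)(-0.30)] = 0.1250
  C_22 = (0.80)(0.80) − (-0.15)(-0.20) = 0.6100
  C_23 = −[(0.80)(-0.30) − (-0.10)(-0.20)] = 0.2600
  C_31 = (-0.10)(-0.25) − (-0.15)(0.55) = 0.1075
  C_32 = −[(0.80)(-0.25) − (-0.15)(-0.20)] = 0.2300
  C_33 = (0.80)(0.55) − (-0.10)(-0.20) = 0.4200
det(I−A) = Σ_j (I−A)_1j·C_1j = (0.80)(0.3650) + (-0.10)(0.2100) + (-0.15)(0.1700) = 0.2455
adj(I−A) = Cᵀ =
  [ 0.3650   0.1250   0.1075]
  [ 0.2100   0.6100   0.2300]
  [ 0.1700   0.2600   0.4200]
(I − A)⁻¹ = adj(I−A) / det(I−A) ≈
  [   1.4868     0.5092     0.4379]
  [   0.8554     2.4847     0.9369]
  [   0.6925     1.0591     1.7108]
The output multiplier for sector j is the column-j sum of the Leontief inverse (I − A)⁻¹ = adj(I−A) / det(I−A).
Column 3 of adj(I−A): (0.1075, 0.2300, 0.4200); det(I−A) = 0.2455.
m_3 = (0.1075 + 0.2300 + 0.4200) / 0.2455 = 0.7575 / 0.2455 ≈ 3.086.

m_3 = 3.086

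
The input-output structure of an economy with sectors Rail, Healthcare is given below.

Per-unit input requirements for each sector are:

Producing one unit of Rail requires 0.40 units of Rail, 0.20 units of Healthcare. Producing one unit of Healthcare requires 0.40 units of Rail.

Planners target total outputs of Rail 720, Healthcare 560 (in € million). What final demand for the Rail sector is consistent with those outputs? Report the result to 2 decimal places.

d_1 = 208.00

I − A =
  [   0.60    -0.40]
  [  -0.20     1.00]
d = (I − A) x:
  d_1 = (+0.60)·720 + (-0.40)·560 = 208.00
  d_2 = (-0.20)·720 + (+1.00)·560 = 416.00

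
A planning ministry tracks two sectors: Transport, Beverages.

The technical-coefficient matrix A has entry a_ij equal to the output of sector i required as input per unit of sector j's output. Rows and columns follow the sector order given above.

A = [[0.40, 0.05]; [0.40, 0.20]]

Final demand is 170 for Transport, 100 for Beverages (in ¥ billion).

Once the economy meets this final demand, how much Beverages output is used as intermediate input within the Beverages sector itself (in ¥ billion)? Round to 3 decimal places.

z_BB = 55.652

I − A =
  [   0.60    -0.05]
  [  -0.40     0.80]
det(I−A) = (0.60)(0.80) − (-0.05)(-0.40) = 0.4600
adj(I−A) = [[0.80, 0.05], [0.40, 0.60]]
(I − A)⁻¹ = adj(I−A) / det(I−A) ≈
  [   1.7391     0.1087]
  [   0.8696     1.3043]
First solve x = (I − A)⁻¹ d = adj(I−A)·d / det(I−A); in particular x_B = (0.40·170 + 0.60·100) / 0.4600 = 128.00 / 0.4600 ≈ 278.26087.
Intermediate flow from B to B: z_BB = a_BB · x_B = 0.20 × 128.00 / 0.4600 = 25.60 / 0.4600 ≈ 55.652.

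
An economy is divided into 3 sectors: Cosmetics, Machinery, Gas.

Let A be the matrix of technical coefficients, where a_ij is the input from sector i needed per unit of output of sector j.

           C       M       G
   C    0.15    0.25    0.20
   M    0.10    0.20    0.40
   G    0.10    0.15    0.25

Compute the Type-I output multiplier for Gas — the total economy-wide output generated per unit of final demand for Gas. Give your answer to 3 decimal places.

m_G = 3.100

I − A =
  [   0.85    -0.25    -0.20]
  [  -0.10     0.80    -0.40]
  [  -0.10    -0.15     0.75]
Cofactors of I−A, C_ij = (−1)^(i+j)·(minor ij) (rows/columns in the sector order above):
  C_11 = (0.80)(0.75) − (-0.40)(-0.15) = 0.5400
  C_12 = −[(-0.10)(0.75) − (-0.40)(-0.10)] = 0.1150
  C_13 = (-0.10)(-0.15) − (0.80)(-0.10) = 0.0950
  C_21 = −[(-0.25)(0.75) − (-0.20)(-0.15)] = 0.2175
  C_22 = (0.85)(0.75) − (-0.20)(-0.10) = 0.6175
  C_23 = −[(0.85)(-0.15) − (-0.25)(-0.10)] = 0.1525
  C_31 = (-0.25)(-0.40) − (-0.20)(0.80) = 0.2600
  C_32 = −[(0.85)(-0.40) − (-0.20)(-0.10)] = 0.3600
  C_33 = (0.85)(0.80) − (-0.25)(-0.10) = 0.6550
det(I−A) = Σ_j (I−A)_1j·C_1j = (0.85)(0.5400) + (-0.25)(0.1150) + (-0.20)(0.0950) = 0.41125
adj(I−A) = Cᵀ =
  [ 0.5400   0.2175   0.2600]
  [ 0.1150   0.6175   0.3600]
  [ 0.0950   0.1525   0.6550]
(I − A)⁻¹ = adj(I−A) / det(I−A) ≈
  [   1.3131     0.5289     0.6322]
  [   0.2796     1.5015     0.8754]
  [   0.2310     0.3708     1.5927]
The output multiplier for sector j is the column-j sum of the Leontief inverse (I − A)⁻¹ = adj(I−A) / det(I−A).
Column G of adj(I−A): (0.2600, 0.3600, 0.6550); det(I−A) = 0.41125.
m_G = (0.2600 + 0.3600 + 0.6550) / 0.41125 = 1.275 / 0.41125 ≈ 3.100.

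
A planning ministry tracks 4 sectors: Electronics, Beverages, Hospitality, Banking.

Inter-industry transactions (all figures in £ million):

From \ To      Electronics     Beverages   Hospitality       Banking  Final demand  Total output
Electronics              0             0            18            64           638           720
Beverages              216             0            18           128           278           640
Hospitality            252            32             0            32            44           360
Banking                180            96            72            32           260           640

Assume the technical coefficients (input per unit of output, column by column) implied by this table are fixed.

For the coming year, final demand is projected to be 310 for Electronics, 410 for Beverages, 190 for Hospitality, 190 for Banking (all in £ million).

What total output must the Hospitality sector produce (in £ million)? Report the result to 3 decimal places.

x_3 = 377.750

Technical coefficients a_ij = z_ij / X_j:
  a_11 = 0/720 = 0.00, a_21 = 216/720 = 0.30, a_31 = 252/720 = 0.35, a_41 = 180/720 = 0.25
  a_12 = 0/640 = 0.00, a_22 = 0/640 = 0.00, a_32 = 32/640 = 0.05, a_42 = 96/640 = 0.15
  a_13 = 18/360 = 0.05, a_23 = 18/360 = 0.05, a_33 = 0/360 = 0.00, a_43 = 72/360 = 0.20
  a_14 = 64/640 = 0.10, a_24 = 128/640 = 0.20, a_34 = 32/640 = 0.05, a_44 = 32/640 = 0.05
I − A =
  [   1.00     0.00    -0.05    -0.10]
  [  -0.30     1.00    -0.05    -0.20]
  [  -0.35    -0.05     1.00    -0.05]
  [  -0.25    -0.15    -0.20     0.95]
Compute the cofactors C_ij = (−1)^(i+j)·(3×3 minor ij) of I−A; the adjugate is their transpose:
adj(I−A) = Cᵀ =
  [ 0.90525   0.01875   0.06675   0.10275]
  [ 0.36325   0.89075   0.10900   0.23150]
  [ 0.35350   0.05900   0.89050   0.09650]
  [ 0.37000   0.15800   0.22225   0.97925]
det(I−A) = Σ_j (I−A)_1j·C_1j = (1.00)(0.90525) + (0.00)(0.36325) + (-0.05)(0.35350) + (-0.10)(0.37000) = 0.850575
(I − A)⁻¹ = adj(I−A) / det(I−A) ≈
  [   1.0643     0.0220     0.0785     0.1208]
  [   0.4271     1.0472     0.1281     0.2722]
  [   0.4156     0.0694     1.0469     0.1135]
  [   0.4350     0.1858     0.2613     1.1513]
x = (I − A)⁻¹ d = adj(I−A)·d / det(I−A), with det(I−A) = 0.850575:
  x_1 = (0.90525·310 + 0.01875·410 + 0.06675·190 + 0.10275·190) / 0.850575 = 320.52 / 0.850575 ≈ 376.827
  x_2 = (0.36325·310 + 0.89075·410 + 0.10900·190 + 0.23150·190) / 0.850575 = 542.51 / 0.850575 ≈ 637.816
  x_3 = (0.35350·310 + 0.05900·410 + 0.89050·190 + 0.09650·190) / 0.850575 = 321.305 / 0.850575 ≈ 377.750
  x_4 = (0.37000·310 + 0.15800·410 + 0.22225·190 + 0.97925·190) / 0.850575 = 407.765 / 0.850575 ≈ 479.399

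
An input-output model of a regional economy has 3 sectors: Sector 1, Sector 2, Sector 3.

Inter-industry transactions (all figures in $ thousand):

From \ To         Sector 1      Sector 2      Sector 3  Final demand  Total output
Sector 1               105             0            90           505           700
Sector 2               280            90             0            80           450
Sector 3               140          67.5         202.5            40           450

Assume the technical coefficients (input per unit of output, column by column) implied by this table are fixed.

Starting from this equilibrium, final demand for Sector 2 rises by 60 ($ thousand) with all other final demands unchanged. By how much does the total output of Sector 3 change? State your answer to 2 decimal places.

Δx_3 = 23.18

Technical coefficients a_ij = z_ij / X_j:
  a_11 = 105/700 = 0.15, a_21 = 280/700 = 0.40, a_31 = 140/700 = 0.20
  a_12 = 0/450 = 0.00, a_22 = 90/450 = 0.20, a_32 = 67.5/450 = 0.15
  a_13 = 90/450 = 0.20, a_23 = 0/450 = 0.00, a_33 = 202.5/450 = 0.45
I − A =
  [   0.85     0.00    -0.20]
  [  -0.40     0.80     0.00]
  [  -0.20    -0.15     0.55]
Cofactors of I−A, C_ij = (−1)^(i+j)·(minor ij) (rows/columns in the sector order above):
  C_11 = (0.80)(0.55) − (0.00)(-0.15) = 0.4400
  C_12 = −[(-0.40)(0.55) − (0.00)(-0.20)] = 0.2200
  C_13 = (-0.40)(-0.15) − (0.80)(-0.20) = 0.2200
  C_21 = −[(0.00)(0.55) − (-0.20)(-0.15)] = 0.0300
  C_22 = (0.85)(0.55) − (-0.20)(-0.20) = 0.4275
  C_23 = −[(0.85)(-0.15) − (0.00)(-0.20)] = 0.1275
  C_31 = (0.00)(0.00) − (-0.20)(0.80) = 0.1600
  C_32 = −[(0.85)(0.00) − (-0.20)(-0.40)] = 0.0800
  C_33 = (0.85)(0.80) − (0.00)(-0.40) = 0.6800
det(I−A) = Σ_j (I−A)_1j·C_1j = (0.85)(0.4400) + (0.00)(0.2200) + (-0.20)(0.2200) = 0.3300
adj(I−A) = Cᵀ =
  [ 0.4400   0.0300   0.1600]
  [ 0.2200   0.4275   0.0800]
  [ 0.2200   0.1275   0.6800]
(I − A)⁻¹ = adj(I−A) / det(I−A) ≈
  [   1.3333     0.0909     0.4848]
  [   0.6667     1.2955     0.2424]
  [   0.6667     0.3864     2.0606]
Δx = (I − A)⁻¹ Δd with Δd having +60 in the Sector 2 component and 0 elsewhere.
So Δx_3 = L_32 · (+60), where L_32 = adj(I−A)_32 / det(I−A) = 0.1275 / 0.3300.
Δx_3 = 0.1275 × (+60) / 0.3300 = 7.65 / 0.3300 ≈ 23.18.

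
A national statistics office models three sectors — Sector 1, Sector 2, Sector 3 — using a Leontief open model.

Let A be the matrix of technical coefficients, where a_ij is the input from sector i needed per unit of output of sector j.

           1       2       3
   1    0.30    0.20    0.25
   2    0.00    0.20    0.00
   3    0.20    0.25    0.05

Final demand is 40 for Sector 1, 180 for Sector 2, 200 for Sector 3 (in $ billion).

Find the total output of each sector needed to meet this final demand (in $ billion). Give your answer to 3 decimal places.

I − A =
  [   0.70    -0.20    -0.25]
  [   0.00     0.80     0.00]
  [  -0.20    -0.25     0.95]
Cofactors of I−A, C_ij = (−1)^(i+j)·(minor ij) (rows/columns in the sector order above):
  C_11 = (0.80)(0.95) − (0.00)(-0.25) = 0.7600
  C_12 = −[(0.00)(0.95) − (0.00)(-0.20)] = 0.0000
  C_13 = (0.00)(-0.25) − (0.80)(-0.20) = 0.1600
  C_21 = −[(-0.20)(0.95) − (-0.25)(-0.25)] = 0.2525
  C_22 = (0.70)(0.95) − (-0.25)(-0.20) = 0.6150
  C_23 = −[(0.70)(-0.25) − (-0.20)(-0.20)] = 0.2150
  C_31 = (-0.20)(0.00) − (-0.25)(0.80) = 0.2000
  C_32 = −[(0.70)(0.00) − (-0.25)(0.00)] = 0.0000
  C_33 = (0.70)(0.80) − (-0.20)(0.00) = 0.5600
det(I−A) = Σ_j (I−A)_1j·C_1j = (0.70)(0.7600) + (-0.20)(0.0000) + (-0.25)(0.1600) = 0.4920
adj(I−A) = Cᵀ =
  [ 0.7600   0.2525   0.2000]
  [ 0.0000   0.6150   0.0000]
  [ 0.1600   0.2150   0.5600]
(I − A)⁻¹ = adj(I−A) / det(I−A) ≈
  [   1.5447     0.5132     0.4065]
  [   0.0000     1.2500     0.0000]
  [   0.3252     0.4370     1.1382]
x = (I − A)⁻¹ d = adj(I−A)·d / det(I−A), with det(I−A) = 0.4920:
  x_1 = (0.7600·40 + 0.2525·180 + 0.2000·200) / 0.4920 = 115.85 / 0.4920 ≈ 235.467
  x_2 = (0.0000·40 + 0.6150·180 + 0.0000·200) / 0.4920 = 110.70 / 0.4920 = 225.000
  x_3 = (0.1600·40 + 0.2150·180 + 0.5600·200) / 0.4920 = 157.10 / 0.4920 ≈ 319.309

x_1 = 235.467, x_2 = 225.000, x_3 = 319.309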